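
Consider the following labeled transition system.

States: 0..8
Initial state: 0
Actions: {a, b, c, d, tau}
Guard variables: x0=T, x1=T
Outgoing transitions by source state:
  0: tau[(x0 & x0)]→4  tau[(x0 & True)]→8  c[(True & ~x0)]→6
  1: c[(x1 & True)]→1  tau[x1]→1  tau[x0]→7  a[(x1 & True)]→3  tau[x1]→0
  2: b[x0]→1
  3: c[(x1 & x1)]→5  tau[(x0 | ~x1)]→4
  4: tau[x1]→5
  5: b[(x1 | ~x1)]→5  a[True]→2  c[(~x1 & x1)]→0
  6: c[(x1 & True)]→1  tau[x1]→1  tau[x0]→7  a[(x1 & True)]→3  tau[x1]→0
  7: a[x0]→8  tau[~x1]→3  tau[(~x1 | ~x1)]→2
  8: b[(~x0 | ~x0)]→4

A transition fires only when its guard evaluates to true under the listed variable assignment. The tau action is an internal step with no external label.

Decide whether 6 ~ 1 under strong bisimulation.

Compute ~ classes (split until stable):
  round 0: {{0,1,2,3,4,5,6,7,8}}
  round 1: {{0,4},{1,6},{2},{3},{5},{7},{8}}
  round 2: {{0},{1,6},{2},{3},{4},{5},{7},{8}}
8 equivalence class(es) (converged in 3)
class of 6: {1,6}; class of 1: {1,6}

Answer: BISIMILAR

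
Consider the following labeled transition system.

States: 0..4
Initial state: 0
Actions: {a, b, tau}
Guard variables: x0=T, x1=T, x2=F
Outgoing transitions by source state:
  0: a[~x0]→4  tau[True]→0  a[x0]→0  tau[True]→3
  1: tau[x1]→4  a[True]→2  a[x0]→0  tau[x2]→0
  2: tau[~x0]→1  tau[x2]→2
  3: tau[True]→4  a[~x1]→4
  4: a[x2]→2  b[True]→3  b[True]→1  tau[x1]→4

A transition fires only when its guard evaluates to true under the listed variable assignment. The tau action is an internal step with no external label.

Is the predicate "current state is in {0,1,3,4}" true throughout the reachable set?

Answer: INVARIANT VIOLATED at state 2

Trace:
Inv-set: {0,1,3,4}
R = {0,1,2,3,4}
  0: ok
  1: ok
  2: VIOLATES
  3: ok
  4: ok
counterexample path to 2: tau·tau·b·a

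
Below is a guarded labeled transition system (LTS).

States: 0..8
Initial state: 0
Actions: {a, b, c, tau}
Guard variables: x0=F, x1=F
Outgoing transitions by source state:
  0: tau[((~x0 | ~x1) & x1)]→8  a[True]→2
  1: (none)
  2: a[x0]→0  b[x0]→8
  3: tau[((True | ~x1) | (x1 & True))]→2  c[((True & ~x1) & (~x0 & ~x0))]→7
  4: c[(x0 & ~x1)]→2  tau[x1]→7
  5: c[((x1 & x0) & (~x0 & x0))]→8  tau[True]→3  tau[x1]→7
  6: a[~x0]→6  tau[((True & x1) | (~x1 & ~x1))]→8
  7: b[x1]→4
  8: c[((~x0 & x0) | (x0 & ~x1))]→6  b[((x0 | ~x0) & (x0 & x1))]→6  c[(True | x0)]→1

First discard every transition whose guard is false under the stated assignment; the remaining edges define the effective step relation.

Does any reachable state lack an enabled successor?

Answer: DEADLOCK at state 2

Trace:
Reach set: {0,2}
  0: a→2  [deg 1]
  2: ∅  [no exit]
trace reaching 2: a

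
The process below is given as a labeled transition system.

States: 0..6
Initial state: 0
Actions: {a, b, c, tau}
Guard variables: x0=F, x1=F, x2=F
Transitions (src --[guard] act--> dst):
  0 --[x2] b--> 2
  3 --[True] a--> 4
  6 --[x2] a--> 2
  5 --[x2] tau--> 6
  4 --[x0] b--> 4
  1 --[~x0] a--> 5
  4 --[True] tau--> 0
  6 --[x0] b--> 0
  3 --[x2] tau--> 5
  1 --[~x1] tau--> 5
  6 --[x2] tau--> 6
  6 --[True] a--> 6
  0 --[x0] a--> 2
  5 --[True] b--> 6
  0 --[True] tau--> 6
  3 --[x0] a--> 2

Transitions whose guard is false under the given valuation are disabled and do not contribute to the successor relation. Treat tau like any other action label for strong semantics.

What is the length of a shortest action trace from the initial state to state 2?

Answer: UNREACHABLE

Trace:
BFS to 2:
  depth 0: {0}
  depth 1: {6}
2 never appears.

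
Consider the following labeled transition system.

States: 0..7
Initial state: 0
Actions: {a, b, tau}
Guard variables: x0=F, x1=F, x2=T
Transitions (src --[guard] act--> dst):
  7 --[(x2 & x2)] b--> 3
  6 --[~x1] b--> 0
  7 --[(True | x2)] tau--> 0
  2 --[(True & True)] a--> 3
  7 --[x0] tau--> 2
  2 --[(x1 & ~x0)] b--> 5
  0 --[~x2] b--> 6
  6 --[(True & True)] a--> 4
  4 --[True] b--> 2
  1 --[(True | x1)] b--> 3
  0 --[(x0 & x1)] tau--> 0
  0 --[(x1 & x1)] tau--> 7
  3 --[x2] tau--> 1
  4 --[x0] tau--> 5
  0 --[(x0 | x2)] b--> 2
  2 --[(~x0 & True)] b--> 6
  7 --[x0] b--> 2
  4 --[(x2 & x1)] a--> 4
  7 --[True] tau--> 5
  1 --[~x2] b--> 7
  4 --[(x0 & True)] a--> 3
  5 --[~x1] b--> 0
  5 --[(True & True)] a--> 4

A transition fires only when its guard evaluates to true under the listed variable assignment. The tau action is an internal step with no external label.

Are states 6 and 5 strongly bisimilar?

Bisimulation quotient by refinement:
  π0 = {{0,1,2,3,4,5,6,7}}
  π1 = {{0,1,4},{2,5,6},{3},{7}}
  π2 = {{0,4},{1},{2},{3},{5,6},{7}}
6 equivalence class(es) (converged in 3)
class of 6: {5,6}; class of 5: {5,6}

Answer: BISIMILAR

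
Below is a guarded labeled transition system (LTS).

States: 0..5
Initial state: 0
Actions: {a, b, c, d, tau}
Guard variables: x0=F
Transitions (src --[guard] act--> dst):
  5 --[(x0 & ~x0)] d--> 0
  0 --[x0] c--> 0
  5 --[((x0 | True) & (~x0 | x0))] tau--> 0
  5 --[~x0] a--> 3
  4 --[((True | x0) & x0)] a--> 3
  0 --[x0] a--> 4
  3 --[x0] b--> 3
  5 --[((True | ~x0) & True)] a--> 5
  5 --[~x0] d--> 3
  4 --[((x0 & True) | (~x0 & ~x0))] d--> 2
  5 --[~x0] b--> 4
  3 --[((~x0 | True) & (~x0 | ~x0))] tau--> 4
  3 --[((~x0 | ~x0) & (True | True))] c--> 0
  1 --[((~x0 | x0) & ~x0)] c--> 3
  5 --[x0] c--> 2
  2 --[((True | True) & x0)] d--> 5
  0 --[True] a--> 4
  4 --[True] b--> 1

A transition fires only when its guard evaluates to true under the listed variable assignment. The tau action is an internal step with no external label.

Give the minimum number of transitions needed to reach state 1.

Breadth-first toward 1:
  L0 = {0}
  L1 = {4}
  L2 = {1,2}
1 enters at depth 2; path a·b

Answer: 2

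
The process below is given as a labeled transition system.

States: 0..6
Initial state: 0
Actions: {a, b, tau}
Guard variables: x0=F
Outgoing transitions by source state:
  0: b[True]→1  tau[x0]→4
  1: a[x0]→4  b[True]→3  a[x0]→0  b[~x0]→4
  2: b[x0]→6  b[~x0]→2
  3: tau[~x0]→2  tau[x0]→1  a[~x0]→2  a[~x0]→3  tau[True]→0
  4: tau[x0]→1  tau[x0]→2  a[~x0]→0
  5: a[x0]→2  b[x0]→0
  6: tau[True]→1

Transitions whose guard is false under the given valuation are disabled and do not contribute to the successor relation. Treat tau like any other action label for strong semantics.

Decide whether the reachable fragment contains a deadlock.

Answer: DEADLOCK-FREE

Trace:
Reach set: {0,1,2,3,4}
  0: b→1  [deg 1]
  1: b→3  b→4  [deg 2]
  2: b→2  [deg 1]
  3: a→2  a→3  tau→0  tau→2  [deg 4]
  4: a→0  [deg 1]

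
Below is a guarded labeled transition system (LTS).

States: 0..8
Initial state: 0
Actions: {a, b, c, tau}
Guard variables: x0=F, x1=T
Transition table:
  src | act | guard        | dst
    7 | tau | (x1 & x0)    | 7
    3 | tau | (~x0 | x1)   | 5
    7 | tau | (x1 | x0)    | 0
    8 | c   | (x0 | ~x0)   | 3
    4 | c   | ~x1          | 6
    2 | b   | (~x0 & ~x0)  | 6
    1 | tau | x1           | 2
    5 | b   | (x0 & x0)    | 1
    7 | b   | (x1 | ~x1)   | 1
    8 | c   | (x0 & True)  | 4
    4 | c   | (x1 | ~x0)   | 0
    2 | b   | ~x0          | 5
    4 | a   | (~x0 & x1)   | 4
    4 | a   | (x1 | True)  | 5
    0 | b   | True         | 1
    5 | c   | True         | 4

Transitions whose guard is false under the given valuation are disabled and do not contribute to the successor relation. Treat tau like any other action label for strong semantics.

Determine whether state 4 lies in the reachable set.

After dropping false guards: 12 live edges.
L0 = {0}
L1 = {1}  total {0,1}
L2 = {2}  total {0,1,2}
L3 = {5,6}  total {0,1,2,5,6}
L4 = {4}  total {0,1,2,4,5,6}
Reachable = {0,1,2,4,5,6}
Path to 4: b·tau·b·c

Answer: REACHABLE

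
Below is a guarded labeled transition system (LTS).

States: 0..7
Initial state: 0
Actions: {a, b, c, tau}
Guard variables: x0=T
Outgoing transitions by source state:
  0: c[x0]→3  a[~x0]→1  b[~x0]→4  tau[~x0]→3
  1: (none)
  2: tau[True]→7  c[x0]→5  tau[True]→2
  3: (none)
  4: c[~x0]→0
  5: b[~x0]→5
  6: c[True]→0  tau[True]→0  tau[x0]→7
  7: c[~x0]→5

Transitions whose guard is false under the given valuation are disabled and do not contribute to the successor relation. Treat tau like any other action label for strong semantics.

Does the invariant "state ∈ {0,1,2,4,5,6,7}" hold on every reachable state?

Answer: INVARIANT VIOLATED at state 3

Trace:
Inv-set: {0,1,2,4,5,6,7}
Reach set: {0,3}
  0: ok
  3: outside
counterexample path to 3: c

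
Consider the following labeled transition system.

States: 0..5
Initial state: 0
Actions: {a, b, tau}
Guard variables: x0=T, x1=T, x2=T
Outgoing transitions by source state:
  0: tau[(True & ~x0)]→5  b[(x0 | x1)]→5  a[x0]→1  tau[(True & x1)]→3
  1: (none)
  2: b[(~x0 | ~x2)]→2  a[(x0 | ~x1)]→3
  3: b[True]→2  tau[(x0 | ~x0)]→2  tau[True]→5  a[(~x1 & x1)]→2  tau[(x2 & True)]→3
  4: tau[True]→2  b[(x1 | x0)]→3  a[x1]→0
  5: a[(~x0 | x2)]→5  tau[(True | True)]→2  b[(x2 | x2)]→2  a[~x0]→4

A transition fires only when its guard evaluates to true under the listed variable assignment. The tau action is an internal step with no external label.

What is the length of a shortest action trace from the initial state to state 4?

Answer: UNREACHABLE

Working:
Breadth-first toward 4:
  L0 = {0}
  L1 = {1,3,5}
  L2 = {2}
4 never appears.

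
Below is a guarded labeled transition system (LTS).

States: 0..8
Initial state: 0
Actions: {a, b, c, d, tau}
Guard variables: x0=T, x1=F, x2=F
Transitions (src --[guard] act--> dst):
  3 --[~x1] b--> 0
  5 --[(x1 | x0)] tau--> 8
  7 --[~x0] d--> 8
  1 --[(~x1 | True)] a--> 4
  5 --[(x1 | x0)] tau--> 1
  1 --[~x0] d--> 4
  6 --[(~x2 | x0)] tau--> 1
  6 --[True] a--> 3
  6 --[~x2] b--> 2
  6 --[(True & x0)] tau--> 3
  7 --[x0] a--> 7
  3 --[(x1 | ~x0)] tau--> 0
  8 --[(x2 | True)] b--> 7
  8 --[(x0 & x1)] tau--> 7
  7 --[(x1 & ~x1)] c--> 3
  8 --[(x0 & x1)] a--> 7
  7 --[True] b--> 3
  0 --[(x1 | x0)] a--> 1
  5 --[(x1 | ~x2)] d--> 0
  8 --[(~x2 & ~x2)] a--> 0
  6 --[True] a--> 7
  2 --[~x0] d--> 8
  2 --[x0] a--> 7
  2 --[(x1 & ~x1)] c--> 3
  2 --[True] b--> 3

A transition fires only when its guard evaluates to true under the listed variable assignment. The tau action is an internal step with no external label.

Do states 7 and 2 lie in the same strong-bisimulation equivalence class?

Answer: BISIMILAR

Analysis:
Refine partition for ~:
  P[0] = {{0,1,2,3,4,5,6,7,8}}
  P[1] = {{0,1},{2,7,8},{3},{4},{5},{6}}
  P[2] = {{0},{1},{2,7},{3},{4},{5},{6},{8}}
Fixed point at round 3; 8 class(es).
class of 7: {2,7}; class of 2: {2,7}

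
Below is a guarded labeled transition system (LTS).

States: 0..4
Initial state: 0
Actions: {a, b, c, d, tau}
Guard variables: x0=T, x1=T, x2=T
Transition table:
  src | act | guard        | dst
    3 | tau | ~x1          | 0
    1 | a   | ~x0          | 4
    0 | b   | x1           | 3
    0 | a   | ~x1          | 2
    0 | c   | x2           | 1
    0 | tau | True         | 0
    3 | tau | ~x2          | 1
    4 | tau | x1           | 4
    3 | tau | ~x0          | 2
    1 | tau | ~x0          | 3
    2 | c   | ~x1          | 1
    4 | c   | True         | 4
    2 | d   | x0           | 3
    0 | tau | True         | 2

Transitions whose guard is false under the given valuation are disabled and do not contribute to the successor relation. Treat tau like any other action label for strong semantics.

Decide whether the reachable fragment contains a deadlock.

Reachable = {0,1,2,3}
  0: b→3  c→1  tau→0  tau→2  [4 out]
  1: ∅  [no exit]
  2: d→3  [1 out]
  3: ∅  [no exit]
trace reaching 1: c

Answer: DEADLOCK at state 1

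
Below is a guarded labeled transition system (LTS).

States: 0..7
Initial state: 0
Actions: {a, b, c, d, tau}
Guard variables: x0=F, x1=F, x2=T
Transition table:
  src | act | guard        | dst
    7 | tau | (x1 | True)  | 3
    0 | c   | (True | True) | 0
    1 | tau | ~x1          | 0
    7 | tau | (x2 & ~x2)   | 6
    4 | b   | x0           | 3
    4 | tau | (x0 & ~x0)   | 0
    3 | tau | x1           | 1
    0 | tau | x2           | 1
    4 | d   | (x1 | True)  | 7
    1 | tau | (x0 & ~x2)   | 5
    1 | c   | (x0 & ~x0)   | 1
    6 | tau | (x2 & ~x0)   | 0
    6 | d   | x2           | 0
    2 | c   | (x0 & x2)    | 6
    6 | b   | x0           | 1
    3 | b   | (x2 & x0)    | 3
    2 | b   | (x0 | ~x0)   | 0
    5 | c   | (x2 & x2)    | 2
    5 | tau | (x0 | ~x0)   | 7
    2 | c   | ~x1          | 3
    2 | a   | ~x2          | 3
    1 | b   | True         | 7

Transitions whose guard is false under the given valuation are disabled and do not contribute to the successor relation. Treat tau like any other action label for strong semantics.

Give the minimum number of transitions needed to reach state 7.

Answer: 2

Analysis:
Breadth-first toward 7:
  Layer 0: {0}
  Layer 1: {1}
  Layer 2: {7}
7 enters at depth 2; path tau·b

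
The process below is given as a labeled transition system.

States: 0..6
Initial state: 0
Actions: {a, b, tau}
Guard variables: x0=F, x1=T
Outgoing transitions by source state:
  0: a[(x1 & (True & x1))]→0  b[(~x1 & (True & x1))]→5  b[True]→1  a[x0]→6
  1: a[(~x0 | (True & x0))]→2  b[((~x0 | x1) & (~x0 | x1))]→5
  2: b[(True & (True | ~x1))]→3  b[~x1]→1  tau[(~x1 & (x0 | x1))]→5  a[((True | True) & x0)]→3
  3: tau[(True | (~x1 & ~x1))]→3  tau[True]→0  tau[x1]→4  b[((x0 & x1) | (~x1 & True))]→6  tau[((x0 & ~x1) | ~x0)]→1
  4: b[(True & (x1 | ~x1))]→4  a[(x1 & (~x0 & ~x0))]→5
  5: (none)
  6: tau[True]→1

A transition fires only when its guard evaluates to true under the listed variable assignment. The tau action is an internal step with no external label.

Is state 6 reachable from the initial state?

After dropping false guards: 12 live edges.
depth 0: {0}
depth 1: {1}  total {0,1}
depth 2: {2,5}  total {0,1,2,5}
depth 3: {3}  total {0,1,2,3,5}
depth 4: {4}  total {0,1,2,3,4,5}
R = {0,1,2,3,4,5}

Answer: UNREACHABLE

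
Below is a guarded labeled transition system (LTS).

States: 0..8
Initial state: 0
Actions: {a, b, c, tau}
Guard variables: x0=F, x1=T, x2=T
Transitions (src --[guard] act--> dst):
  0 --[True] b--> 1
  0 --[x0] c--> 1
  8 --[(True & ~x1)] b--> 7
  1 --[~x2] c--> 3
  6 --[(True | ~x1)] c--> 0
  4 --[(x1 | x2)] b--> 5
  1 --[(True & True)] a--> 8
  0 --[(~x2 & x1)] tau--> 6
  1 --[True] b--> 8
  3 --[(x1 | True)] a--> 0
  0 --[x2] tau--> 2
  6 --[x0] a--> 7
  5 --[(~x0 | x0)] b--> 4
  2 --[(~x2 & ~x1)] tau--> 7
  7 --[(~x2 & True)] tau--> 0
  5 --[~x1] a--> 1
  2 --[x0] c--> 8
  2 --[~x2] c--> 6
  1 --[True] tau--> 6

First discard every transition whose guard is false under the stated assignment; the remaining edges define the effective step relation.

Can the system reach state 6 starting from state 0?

9 transition(s) survive guard evaluation.
Layer 0: {0}
Layer 1: {1,2}  total {0,1,2}
Layer 2: {6,8}  total {0,1,2,6,8}
Reach set: {0,1,2,6,8}
Path to 6: b·tau

Answer: REACHABLE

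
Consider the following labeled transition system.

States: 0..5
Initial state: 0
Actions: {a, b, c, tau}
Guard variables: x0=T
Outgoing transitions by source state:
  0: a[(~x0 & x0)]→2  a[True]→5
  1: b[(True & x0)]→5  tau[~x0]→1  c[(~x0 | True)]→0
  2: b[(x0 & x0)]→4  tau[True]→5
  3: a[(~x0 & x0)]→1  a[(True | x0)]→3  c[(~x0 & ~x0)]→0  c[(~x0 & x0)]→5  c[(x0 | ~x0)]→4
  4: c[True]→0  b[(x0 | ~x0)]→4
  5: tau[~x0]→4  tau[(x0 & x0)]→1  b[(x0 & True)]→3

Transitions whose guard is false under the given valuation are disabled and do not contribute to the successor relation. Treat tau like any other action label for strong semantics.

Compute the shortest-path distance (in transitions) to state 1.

Layered search for 1:
  depth 0: {0}
  depth 1: {5}
  depth 2: {1,3}
depth(1)=2, e.g. a·tau

Answer: 2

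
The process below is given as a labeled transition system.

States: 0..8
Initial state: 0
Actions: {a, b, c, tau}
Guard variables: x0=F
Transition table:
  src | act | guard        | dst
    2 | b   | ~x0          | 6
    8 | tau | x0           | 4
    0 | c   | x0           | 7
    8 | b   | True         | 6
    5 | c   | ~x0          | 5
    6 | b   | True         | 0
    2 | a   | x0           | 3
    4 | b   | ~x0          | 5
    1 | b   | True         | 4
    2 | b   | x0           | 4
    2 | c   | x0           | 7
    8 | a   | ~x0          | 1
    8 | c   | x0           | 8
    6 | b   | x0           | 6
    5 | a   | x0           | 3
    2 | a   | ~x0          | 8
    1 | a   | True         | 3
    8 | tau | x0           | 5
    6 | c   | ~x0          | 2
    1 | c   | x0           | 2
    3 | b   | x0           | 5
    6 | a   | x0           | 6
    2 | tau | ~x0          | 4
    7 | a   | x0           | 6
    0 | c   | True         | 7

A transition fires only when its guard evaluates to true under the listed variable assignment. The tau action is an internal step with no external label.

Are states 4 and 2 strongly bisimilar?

Bisimulation quotient by refinement:
  P[0] = {{0,1,2,3,4,5,6,7,8}}
  P[1] = {{0,5},{1,8},{2},{3,7},{4},{6}}
  P[2] = {{0},{1},{2},{3,7},{4},{5},{6},{8}}
8 equivalence class(es) (converged in 3)
class of 4: {4}; class of 2: {2}

Answer: NOT BISIMILAR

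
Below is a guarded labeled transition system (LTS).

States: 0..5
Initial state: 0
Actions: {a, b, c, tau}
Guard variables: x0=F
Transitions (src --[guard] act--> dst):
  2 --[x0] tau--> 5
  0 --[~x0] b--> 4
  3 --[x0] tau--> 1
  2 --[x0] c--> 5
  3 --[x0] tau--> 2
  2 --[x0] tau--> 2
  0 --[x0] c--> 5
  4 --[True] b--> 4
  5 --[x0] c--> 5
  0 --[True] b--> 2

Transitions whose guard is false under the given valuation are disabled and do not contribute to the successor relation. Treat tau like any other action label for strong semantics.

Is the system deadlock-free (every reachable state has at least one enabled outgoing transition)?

Answer: DEADLOCK at state 2

Working:
Reachable = {0,2,4}
  0: b→2  b→4  [2 exit(s)]
  2: ∅  [deadlock]
  4: b→4  [1 exit(s)]
trace reaching 2: b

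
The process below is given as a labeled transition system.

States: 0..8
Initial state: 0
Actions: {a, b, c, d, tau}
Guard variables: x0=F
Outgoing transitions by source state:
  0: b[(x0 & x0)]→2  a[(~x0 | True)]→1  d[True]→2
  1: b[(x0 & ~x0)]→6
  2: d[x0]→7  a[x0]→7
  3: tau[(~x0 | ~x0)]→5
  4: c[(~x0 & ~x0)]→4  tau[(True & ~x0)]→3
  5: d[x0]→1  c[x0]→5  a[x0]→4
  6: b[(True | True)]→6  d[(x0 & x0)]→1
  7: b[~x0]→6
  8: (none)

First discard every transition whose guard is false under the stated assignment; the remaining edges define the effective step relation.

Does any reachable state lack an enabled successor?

Answer: DEADLOCK at state 1

Working:
Reachable = {0,1,2}
  0: a→1  d→2  [2 out]
  1: ∅  [STUCK]
  2: ∅  [STUCK]
Path to 1: a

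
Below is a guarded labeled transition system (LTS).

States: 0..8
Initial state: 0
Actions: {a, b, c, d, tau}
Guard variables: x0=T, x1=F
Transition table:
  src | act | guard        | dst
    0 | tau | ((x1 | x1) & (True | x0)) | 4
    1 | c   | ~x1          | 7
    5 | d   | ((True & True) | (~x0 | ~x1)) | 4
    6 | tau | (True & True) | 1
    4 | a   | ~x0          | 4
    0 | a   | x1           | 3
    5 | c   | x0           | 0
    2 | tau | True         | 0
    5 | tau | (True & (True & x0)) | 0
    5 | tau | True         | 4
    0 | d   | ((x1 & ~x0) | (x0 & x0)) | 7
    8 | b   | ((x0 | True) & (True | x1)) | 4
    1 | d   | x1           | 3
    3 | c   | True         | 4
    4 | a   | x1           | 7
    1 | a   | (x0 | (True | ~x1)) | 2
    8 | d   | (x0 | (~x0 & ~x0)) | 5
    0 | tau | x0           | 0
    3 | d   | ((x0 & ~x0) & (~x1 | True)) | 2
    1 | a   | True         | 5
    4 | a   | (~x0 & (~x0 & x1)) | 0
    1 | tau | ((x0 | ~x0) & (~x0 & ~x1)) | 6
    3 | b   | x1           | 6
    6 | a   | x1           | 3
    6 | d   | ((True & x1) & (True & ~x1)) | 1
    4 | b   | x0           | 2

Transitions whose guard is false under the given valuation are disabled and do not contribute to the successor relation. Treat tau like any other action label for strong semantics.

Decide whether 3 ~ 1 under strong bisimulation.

Compute ~ classes (split until stable):
  π0 = {{0,1,2,3,4,5,6,7,8}}
  π1 = {{0},{1},{2,6},{3},{4},{5},{7},{8}}
  π2 = {{0},{1},{2},{3},{4},{5},{6},{7},{8}}
stable after 3 split(s): 9 block(s)
class of 3: {3}; class of 1: {1}

Answer: NOT BISIMILAR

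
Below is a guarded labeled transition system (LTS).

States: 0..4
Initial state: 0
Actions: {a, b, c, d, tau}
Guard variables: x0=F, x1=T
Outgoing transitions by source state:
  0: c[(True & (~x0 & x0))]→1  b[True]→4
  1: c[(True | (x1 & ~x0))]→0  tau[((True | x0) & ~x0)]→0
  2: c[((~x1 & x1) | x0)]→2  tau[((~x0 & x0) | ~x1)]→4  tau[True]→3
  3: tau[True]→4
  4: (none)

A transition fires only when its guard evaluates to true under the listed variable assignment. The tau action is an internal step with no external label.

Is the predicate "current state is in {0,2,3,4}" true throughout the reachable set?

Answer: INVARIANT HOLDS

Analysis:
Safe = {0,2,3,4}
Reach set: {0,4}
  0: ✓
  4: ✓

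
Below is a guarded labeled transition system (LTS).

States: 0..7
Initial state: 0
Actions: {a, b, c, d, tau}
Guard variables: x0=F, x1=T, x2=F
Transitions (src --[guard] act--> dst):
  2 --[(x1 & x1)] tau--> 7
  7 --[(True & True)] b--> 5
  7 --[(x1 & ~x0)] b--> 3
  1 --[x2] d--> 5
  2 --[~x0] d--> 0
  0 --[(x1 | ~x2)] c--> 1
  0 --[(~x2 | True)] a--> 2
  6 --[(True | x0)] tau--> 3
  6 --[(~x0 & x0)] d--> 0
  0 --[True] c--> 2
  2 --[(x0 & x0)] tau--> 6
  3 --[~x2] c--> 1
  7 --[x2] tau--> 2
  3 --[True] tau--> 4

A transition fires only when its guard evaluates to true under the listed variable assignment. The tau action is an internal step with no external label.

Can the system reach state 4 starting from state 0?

Answer: REACHABLE

Working:
After dropping false guards: 10 live edges.
depth 0: {0}
depth 1: {1,2}  total {0,1,2}
depth 2: {7}  total {0,1,2,7}
depth 3: {3,5}  total {0,1,2,3,5,7}
depth 4: {4}  total {0,1,2,3,4,5,7}
Reachable = {0,1,2,3,4,5,7}
witness 4: c·tau·b·tau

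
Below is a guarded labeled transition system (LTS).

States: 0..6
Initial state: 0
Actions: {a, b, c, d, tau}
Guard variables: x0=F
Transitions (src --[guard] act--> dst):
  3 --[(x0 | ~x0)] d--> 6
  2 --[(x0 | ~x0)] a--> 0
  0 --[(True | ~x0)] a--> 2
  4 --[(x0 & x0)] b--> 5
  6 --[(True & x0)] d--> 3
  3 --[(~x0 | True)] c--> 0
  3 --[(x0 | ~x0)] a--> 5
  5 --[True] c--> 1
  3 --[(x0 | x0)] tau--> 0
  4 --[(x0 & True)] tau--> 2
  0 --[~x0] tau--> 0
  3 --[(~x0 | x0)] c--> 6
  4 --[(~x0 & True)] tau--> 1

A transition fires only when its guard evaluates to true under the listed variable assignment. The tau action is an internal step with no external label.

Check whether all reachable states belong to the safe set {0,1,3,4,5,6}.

Safe = {0,1,3,4,5,6}
Reachable = {0,2}
  0: safe
  2: outside
reach 2 via a — violates

Answer: INVARIANT VIOLATED at state 2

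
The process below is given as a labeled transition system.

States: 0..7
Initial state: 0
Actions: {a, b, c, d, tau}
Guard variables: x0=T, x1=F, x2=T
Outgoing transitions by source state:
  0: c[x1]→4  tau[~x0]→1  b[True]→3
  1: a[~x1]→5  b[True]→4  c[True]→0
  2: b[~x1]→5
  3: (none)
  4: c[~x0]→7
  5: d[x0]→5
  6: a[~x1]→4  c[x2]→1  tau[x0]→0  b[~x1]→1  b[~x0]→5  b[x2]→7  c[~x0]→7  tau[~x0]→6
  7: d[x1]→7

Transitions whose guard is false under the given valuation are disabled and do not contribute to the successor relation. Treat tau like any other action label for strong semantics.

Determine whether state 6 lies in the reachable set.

Answer: UNREACHABLE

Trace:
11 transition(s) survive guard evaluation.
L0 = {0}
L1 = {3}  cumulative {0,3}
R = {0,3}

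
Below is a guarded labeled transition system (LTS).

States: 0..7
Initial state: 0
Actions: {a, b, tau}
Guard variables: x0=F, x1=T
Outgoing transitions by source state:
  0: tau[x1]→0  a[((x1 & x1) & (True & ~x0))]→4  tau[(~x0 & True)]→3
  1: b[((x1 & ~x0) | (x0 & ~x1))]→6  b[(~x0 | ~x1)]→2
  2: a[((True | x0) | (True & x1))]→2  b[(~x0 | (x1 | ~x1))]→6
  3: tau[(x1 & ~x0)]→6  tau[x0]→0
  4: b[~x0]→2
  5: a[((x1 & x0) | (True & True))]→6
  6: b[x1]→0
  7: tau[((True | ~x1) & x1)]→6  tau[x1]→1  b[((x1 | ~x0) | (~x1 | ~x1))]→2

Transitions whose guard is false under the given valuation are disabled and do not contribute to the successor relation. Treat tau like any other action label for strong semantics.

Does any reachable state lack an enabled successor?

R = {0,2,3,4,6}
  0: a→4  tau→0  tau→3  [3 out]
  2: a→2  b→6  [2 out]
  3: tau→6  [1 out]
  4: b→2  [1 out]
  6: b→0  [1 out]

Answer: DEADLOCK-FREE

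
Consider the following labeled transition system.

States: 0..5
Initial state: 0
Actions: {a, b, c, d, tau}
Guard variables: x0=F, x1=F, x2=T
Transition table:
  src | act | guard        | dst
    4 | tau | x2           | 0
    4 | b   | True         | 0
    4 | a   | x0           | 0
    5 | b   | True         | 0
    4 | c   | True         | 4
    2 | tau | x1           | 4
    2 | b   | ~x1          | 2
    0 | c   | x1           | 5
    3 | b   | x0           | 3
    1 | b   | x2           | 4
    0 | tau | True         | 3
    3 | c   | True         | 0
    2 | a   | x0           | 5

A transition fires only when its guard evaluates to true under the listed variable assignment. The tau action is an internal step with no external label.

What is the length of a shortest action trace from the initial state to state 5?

Answer: UNREACHABLE

Trace:
Layered search for 5:
  depth 0: {0}
  depth 1: {3}
5 never appears.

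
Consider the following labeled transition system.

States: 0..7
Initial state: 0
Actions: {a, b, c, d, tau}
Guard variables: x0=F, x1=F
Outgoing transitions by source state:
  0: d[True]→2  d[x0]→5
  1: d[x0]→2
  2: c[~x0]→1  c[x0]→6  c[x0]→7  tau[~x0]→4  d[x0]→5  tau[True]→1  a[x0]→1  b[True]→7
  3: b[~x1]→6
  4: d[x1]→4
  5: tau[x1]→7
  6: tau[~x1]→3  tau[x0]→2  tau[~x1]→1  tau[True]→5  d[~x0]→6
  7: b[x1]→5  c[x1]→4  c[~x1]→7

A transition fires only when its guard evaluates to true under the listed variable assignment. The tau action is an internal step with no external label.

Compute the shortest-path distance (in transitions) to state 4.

Answer: 2

Working:
Layered search for 4:
  L0 = {0}
  L1 = {2}
  L2 = {1,4,7}
first hit 4 at d=2 via d·tau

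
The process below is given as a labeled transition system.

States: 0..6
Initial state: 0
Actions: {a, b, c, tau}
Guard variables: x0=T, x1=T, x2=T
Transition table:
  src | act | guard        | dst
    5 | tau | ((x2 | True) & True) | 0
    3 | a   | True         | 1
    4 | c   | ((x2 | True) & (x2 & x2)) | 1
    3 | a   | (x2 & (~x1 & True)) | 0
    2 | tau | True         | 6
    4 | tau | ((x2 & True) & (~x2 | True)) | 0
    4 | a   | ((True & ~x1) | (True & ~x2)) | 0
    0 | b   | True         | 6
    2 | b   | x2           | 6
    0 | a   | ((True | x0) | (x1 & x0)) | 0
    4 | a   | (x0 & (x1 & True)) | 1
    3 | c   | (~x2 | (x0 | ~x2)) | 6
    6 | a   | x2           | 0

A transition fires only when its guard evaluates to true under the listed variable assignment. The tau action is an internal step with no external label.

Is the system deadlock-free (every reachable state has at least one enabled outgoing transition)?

Answer: DEADLOCK-FREE

Trace:
R = {0,6}
  0: a→0  b→6  [2 exit(s)]
  6: a→0  [1 exit(s)]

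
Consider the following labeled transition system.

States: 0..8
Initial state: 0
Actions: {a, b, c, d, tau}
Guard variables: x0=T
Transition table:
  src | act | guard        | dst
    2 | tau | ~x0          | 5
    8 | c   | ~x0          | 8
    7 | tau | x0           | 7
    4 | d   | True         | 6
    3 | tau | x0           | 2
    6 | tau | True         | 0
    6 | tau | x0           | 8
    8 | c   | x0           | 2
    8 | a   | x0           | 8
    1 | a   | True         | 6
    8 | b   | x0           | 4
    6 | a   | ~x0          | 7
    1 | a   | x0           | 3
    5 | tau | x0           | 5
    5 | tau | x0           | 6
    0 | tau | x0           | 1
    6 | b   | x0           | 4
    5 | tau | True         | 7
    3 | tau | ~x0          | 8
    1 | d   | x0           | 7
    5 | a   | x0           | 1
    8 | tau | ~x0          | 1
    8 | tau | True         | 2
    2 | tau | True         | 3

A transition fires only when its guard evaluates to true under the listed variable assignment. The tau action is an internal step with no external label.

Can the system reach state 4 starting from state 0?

Answer: REACHABLE

Working:
After dropping false guards: 19 live edges.
depth 0: {0}
depth 1: {1}  cumulative {0,1}
depth 2: {3,6,7}  cumulative {0,1,3,6,7}
depth 3: {2,4,8}  cumulative {0,1,2,3,4,6,7,8}
R = {0,1,2,3,4,6,7,8}
Path to 4: tau·a·b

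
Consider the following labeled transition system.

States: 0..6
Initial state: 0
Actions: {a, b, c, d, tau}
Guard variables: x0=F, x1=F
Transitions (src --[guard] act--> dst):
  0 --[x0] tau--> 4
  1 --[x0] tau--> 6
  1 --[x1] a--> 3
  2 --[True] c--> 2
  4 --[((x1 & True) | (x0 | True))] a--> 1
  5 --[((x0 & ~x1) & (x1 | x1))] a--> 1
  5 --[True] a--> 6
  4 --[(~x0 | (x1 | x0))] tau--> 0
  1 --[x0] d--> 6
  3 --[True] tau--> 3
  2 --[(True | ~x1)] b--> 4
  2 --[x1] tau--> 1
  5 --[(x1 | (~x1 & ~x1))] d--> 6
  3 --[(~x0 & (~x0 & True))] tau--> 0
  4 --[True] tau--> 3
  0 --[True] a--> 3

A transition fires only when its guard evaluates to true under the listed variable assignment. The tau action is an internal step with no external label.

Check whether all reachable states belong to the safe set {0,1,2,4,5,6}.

Answer: INVARIANT VIOLATED at state 3

Analysis:
Allowed set {0,1,2,4,5,6}
R = {0,3}
  0: ok
  3: outside
counterexample path to 3: a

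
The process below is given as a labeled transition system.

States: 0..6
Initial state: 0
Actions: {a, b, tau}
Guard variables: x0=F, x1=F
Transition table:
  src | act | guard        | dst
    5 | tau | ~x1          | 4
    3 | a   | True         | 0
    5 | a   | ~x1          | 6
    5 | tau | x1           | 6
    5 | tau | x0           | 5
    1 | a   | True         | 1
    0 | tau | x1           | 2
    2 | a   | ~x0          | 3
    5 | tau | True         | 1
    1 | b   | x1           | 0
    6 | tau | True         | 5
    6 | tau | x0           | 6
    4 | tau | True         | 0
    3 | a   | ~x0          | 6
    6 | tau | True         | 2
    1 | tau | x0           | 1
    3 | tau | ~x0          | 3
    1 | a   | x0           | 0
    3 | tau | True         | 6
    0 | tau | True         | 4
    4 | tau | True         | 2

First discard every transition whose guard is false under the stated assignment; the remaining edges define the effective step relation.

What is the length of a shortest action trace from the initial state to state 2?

Layered search for 2:
  depth 0: {0}
  depth 1: {4}
  depth 2: {2}
2 enters at depth 2; path tau·tau

Answer: 2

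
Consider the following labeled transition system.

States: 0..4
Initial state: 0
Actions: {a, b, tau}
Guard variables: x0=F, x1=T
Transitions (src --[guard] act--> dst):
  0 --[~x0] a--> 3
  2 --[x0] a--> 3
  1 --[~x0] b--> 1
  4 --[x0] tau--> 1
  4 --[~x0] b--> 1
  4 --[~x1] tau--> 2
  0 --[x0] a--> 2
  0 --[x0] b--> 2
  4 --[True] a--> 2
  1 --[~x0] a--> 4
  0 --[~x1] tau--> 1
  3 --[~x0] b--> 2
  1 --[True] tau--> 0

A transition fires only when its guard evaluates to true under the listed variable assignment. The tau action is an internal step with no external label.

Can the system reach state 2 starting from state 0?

After dropping false guards: 7 live edges.
depth 0: {0}
depth 1: {3}  total {0,3}
depth 2: {2}  total {0,2,3}
R = {0,2,3}
trace reaching 2: a·b

Answer: REACHABLE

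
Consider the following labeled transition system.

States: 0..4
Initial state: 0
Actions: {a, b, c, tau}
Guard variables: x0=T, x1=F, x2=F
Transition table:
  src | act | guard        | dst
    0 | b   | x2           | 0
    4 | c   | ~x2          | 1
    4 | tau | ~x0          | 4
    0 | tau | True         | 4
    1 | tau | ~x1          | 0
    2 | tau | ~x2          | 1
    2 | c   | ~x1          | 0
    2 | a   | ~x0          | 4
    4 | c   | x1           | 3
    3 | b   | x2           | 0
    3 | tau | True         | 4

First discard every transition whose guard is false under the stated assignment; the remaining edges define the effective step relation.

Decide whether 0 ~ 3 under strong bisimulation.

Bisimulation quotient by refinement:
  P[0] = {{0,1,2,3,4}}
  P[1] = {{0,1,3},{2},{4}}
  P[2] = {{0,3},{1},{2},{4}}
Fixed point at round 3; 4 class(es).
[0]={0,3}  [3]={0,3}

Answer: BISIMILAR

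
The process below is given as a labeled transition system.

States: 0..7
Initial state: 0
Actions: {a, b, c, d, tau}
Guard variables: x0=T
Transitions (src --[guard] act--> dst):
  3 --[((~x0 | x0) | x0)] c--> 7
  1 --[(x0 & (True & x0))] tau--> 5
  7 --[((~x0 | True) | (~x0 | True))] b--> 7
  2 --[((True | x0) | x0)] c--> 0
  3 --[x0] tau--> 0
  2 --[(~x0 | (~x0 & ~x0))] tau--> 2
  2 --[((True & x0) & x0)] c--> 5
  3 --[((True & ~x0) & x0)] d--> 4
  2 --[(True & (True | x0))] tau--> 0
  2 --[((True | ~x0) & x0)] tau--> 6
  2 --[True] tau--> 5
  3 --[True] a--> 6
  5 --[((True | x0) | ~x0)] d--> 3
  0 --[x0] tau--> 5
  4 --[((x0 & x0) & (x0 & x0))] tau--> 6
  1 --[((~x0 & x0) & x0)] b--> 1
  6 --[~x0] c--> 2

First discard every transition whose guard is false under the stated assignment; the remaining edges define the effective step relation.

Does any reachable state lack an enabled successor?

Reachable = {0,3,5,6,7}
  0: tau→5  [deg 1]
  3: a→6  c→7  tau→0  [deg 3]
  5: d→3  [deg 1]
  6: ∅  [deadlock]
  7: b→7  [deg 1]
witness 6: tau·d·a

Answer: DEADLOCK at state 6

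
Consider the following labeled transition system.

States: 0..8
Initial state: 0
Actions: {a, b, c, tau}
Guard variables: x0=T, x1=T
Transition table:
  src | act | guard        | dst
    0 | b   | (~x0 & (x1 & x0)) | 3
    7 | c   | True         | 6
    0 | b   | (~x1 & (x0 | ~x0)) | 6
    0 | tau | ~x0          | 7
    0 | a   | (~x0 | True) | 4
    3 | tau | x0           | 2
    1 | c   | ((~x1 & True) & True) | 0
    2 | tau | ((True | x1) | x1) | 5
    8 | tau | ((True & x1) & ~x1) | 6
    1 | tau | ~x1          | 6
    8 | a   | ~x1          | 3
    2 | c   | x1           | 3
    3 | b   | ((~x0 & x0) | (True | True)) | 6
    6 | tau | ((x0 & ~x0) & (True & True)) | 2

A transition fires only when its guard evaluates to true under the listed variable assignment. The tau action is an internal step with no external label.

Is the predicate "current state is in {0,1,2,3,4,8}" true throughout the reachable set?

Answer: INVARIANT HOLDS

Working:
Safe = {0,1,2,3,4,8}
Reachable = {0,4}
  0: ok
  4: ok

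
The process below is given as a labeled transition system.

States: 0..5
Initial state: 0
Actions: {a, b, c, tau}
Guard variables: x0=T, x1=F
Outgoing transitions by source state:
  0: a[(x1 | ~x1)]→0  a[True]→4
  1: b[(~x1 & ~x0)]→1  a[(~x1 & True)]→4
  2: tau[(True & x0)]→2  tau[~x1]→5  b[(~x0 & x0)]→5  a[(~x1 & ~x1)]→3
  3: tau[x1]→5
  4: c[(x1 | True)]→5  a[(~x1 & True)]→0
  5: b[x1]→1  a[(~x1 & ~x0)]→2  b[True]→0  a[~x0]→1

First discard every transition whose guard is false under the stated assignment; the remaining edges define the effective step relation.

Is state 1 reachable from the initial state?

After dropping false guards: 9 live edges.
depth 0: {0}
depth 1: {4}  now seen {0,4}
depth 2: {5}  now seen {0,4,5}
Reach set: {0,4,5}

Answer: UNREACHABLE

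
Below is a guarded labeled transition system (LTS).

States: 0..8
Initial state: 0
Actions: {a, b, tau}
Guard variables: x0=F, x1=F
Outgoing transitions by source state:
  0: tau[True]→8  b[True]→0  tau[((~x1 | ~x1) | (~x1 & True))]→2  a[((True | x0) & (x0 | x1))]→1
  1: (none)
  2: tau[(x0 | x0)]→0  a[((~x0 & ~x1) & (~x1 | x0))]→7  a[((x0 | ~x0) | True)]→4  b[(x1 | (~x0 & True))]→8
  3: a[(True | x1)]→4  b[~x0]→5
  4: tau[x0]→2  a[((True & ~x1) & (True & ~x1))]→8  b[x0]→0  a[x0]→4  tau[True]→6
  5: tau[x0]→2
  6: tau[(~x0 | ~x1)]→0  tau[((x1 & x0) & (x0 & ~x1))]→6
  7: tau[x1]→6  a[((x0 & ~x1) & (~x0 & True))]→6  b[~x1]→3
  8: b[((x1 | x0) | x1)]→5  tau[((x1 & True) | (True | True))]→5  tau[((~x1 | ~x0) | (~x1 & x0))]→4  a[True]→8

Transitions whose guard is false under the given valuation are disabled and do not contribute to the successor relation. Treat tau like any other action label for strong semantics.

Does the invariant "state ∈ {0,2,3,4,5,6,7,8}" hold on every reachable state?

Answer: INVARIANT HOLDS

Working:
Allowed set {0,2,3,4,5,6,7,8}
Reach set: {0,2,3,4,5,6,7,8}
  0: safe
  2: safe
  3: safe
  4: safe
  5: safe
  6: safe
  7: safe
  8: safe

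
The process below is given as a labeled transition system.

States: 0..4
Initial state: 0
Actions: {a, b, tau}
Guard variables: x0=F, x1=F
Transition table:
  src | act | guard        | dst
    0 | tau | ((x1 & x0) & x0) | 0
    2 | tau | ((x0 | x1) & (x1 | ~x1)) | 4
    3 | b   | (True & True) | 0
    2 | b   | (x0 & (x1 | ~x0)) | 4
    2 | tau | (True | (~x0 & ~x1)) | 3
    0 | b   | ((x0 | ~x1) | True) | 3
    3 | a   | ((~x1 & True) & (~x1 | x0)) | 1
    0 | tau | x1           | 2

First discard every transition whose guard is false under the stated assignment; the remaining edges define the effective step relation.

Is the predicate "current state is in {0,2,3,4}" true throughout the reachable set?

Inv-set: {0,2,3,4}
Reach set: {0,1,3}
  0: safe
  1: outside
  3: safe
reach 1 via b·a — violates

Answer: INVARIANT VIOLATED at state 1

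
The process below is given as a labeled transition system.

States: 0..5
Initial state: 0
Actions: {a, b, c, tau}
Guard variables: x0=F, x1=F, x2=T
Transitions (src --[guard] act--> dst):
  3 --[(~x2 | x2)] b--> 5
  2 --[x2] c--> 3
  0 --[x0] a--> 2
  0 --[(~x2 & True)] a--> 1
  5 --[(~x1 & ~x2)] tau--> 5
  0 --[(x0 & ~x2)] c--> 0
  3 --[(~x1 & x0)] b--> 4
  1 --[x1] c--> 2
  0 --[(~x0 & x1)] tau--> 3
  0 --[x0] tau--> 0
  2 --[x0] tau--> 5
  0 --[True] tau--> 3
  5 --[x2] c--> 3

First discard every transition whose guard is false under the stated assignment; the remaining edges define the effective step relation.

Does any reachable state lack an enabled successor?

Reach set: {0,3,5}
  0: tau→3  [1 exit(s)]
  3: b→5  [1 exit(s)]
  5: c→3  [1 exit(s)]

Answer: DEADLOCK-FREE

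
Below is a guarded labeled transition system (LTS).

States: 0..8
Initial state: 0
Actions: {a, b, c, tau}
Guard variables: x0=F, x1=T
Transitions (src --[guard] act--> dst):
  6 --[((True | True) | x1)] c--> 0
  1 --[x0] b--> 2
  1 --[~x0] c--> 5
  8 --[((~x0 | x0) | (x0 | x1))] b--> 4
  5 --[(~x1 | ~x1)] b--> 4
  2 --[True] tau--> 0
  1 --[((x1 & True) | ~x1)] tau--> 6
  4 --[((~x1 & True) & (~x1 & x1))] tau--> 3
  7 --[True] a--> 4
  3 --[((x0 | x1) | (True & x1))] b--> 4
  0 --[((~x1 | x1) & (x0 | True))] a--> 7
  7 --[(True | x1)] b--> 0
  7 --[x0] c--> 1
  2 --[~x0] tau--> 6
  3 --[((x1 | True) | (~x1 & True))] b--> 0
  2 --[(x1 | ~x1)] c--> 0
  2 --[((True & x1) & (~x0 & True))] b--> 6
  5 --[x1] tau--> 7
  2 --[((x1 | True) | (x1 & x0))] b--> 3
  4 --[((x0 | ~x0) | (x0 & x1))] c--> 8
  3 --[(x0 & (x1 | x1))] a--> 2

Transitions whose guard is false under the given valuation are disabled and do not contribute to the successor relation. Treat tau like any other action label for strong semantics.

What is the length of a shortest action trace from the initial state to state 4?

Answer: 2

Trace:
Breadth-first toward 4:
  L0 = {0}
  L1 = {7}
  L2 = {4}
depth(4)=2, e.g. a·a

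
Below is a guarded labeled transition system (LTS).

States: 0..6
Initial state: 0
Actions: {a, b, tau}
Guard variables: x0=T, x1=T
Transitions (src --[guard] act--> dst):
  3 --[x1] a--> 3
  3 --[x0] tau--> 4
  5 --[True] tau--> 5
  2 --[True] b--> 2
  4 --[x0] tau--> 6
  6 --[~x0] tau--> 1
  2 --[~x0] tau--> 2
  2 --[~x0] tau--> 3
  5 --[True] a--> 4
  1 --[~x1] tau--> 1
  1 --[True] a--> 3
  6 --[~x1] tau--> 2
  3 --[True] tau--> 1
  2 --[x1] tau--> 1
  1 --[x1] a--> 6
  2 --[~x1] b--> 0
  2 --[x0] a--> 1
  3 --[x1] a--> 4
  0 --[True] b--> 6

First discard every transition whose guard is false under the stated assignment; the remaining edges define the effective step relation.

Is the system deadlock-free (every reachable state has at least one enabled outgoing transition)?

Reachable = {0,6}
  0: b→6  [1 out]
  6: ∅  [STUCK]
Path to 6: b

Answer: DEADLOCK at state 6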